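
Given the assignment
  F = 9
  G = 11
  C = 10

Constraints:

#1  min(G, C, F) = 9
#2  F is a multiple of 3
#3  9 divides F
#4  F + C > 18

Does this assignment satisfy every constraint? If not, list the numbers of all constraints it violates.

None — every constraint holds.

#1 min(11, 10, 9) = 9  holds
#2 9 / 3 = 3, so 3 divides 9  holds
#3 9 / 9 = 1, so 9 divides 9  holds
#4 F + C = 9 + 10 = 19; 19 > 18  holds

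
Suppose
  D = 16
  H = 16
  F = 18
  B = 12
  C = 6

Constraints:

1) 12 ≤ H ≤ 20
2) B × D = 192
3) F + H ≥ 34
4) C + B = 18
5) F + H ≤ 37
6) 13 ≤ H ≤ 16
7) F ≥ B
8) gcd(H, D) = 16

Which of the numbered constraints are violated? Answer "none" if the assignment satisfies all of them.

None — every constraint holds.

1) H = 16 lies in [12, 20] — satisfied.
2) B × D = 12 × 16 = 192 — satisfied.
3) F + H = 18 + 16 = 34; 34 ≥ 34 — satisfied.
4) C + B = 6 + 12 = 18 — satisfied.
5) F + H = 18 + 16 = 34; 34 ≤ 37 — satisfied.
6) H = 16 lies in [13, 16] — satisfied.
7) F = 18, B = 12; 18 ≥ 12 — satisfied.
8) gcd(16, 16) = 16 — satisfied.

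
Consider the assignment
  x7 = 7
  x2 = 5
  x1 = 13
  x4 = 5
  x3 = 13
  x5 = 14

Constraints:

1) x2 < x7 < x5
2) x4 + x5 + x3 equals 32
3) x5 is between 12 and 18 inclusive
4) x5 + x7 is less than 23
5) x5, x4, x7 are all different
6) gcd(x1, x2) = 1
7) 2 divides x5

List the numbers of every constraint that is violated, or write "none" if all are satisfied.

All constraints are satisfied.

1) values 5 < 7 < 14  ✔
2) x4 + x5 + x3 = 5 + 14 + 13 = 32  ✔
3) x5 = 14 lies in [12, 18]  ✔
4) x5 + x7 = 14 + 7 = 21; 21 < 23  ✔
5) values 14, 5, 7 are pairwise distinct  ✔
6) gcd(13, 5) = 1  ✔
7) 14 / 2 = 7, so 2 divides 14  ✔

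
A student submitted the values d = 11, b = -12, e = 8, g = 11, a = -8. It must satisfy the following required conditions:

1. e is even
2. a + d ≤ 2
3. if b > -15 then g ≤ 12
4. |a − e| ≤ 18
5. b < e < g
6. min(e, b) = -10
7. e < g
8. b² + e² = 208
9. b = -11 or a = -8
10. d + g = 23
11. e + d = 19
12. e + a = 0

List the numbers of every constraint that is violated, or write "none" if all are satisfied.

The assignment fails constraints 2, 6, 10.

1. e = 8 is even  ✔
2. a + d = -8 + 11 = 3; 3 > 2, bound 2 not met  ✘
3. b = -12 > -15, so we need g ≤ 12; g = 11 ≤ 12  ✔
4. |-8 − 8| = 16; 16 ≤ 18  ✔
5. values -12 < 8 < 11  ✔
6. min(8, -12) = -12, not -10  ✘
7. e = 8, g = 11; 8 < 11  ✔
8. b² + e² = (-12)² + 8² = 144 + 64 = 208  ✔
9. b = -12 ≠ -11, but a = -8 = -8 (second disjunct)  ✔
10. d + g = 11 + 11 = 22, not 23  ✘
11. e + d = 8 + 11 = 19  ✔
12. e + a = 8 + (-8) = 0  ✔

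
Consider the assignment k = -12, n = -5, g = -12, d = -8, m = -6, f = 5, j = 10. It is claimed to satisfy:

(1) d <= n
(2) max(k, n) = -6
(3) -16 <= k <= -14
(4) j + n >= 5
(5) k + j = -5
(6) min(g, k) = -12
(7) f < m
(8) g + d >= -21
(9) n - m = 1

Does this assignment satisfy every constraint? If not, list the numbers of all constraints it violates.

(1) d = -8, n = -5; -8 ≤ -5  ✓
(2) max(-12, -5) = -5, not -6  ✗
(3) k = -12 is outside [-16, -14]  ✗
(4) j + n = 10 + (-5) = 5; 5 ≥ 5  ✓
(5) k + j = -12 + 10 = -2, not -5  ✗
(6) min(-12, -12) = -12  ✓
(7) f = 5, m = -6; 5 ≥ -6 (want <)  ✗
(8) g + d = -12 + (-8) = -20; -20 ≥ -21  ✓
(9) n - m = -5 - (-6) = 1  ✓

The assignment fails constraints 2, 3, 5, and 7.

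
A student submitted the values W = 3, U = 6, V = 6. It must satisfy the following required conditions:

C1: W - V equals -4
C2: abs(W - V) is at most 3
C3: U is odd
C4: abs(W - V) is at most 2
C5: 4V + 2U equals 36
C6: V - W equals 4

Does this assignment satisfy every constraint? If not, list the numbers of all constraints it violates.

C1: W - V = 3 - 6 = -3, not -4 — does not hold.
C2: abs(3 - 6) = 3; 3 ≤ 3 — holds.
C3: U = 6 is even — does not hold.
C4: abs(3 - 6) = 3; 3 > 2, exceeds bound 2 — does not hold.
C5: 4V + 2U = 4(6) + 2(6) = 36 — holds.
C6: V - W = 6 - 3 = 3, not 4 — does not hold.

Violated: 1, 3, 4, and 6.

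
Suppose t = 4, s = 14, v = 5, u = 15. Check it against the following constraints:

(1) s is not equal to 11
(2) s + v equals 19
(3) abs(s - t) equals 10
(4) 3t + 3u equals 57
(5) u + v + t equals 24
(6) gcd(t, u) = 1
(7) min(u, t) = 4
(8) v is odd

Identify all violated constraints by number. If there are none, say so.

All constraints are satisfied.

(1) s = 14, and 14 ≠ 11 — holds.
(2) s + v = 14 + 5 = 19 — holds.
(3) abs(14 - 4) = 10 — holds.
(4) 3t + 3u = 3(4) + 3(15) = 57 — holds.
(5) u + v + t = 15 + 5 + 4 = 24 — holds.
(6) gcd(4, 15) = 1 — holds.
(7) min(15, 4) = 4 — holds.
(8) v = 5 is odd — holds.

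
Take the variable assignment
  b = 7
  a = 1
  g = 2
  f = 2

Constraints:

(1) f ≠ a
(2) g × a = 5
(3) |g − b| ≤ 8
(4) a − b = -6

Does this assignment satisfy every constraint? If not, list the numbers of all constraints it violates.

The assignment fails constraint 2.

(1) f = 2, a = 1; distinct  yes
(2) g × a = 2 × 1 = 2, not 5  no
(3) |2 − 7| = 5; 5 ≤ 8  yes
(4) a − b = 1 − 7 = -6  yes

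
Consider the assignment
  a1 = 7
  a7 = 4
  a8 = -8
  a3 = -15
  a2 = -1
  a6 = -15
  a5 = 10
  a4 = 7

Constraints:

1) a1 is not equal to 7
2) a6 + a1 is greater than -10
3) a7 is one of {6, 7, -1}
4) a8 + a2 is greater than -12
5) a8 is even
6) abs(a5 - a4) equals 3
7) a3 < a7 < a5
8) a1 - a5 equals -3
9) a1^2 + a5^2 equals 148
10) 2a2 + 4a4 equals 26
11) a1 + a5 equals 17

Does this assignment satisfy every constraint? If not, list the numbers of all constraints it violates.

Violated: 1, 3, and 9.

1) a1 = 7, but 7 is required to differ  no
2) a6 + a1 = -15 + 7 = -8; -8 > -10  yes
3) a7 = 4 is not in {6, 7, -1}  no
4) a8 + a2 = -8 + (-1) = -9; -9 > -12  yes
5) a8 = -8 is even  yes
6) abs(10 - 7) = 3  yes
7) values -15 < 4 < 10  yes
8) a1 - a5 = 7 - 10 = -3  yes
9) a1^2 + a5^2 = 7^2 + 10^2 = 49 + 100 = 149, not 148  no
10) 2a2 + 4a4 = 2(-1) + 4(7) = 26  yes
11) a1 + a5 = 7 + 10 = 17  yes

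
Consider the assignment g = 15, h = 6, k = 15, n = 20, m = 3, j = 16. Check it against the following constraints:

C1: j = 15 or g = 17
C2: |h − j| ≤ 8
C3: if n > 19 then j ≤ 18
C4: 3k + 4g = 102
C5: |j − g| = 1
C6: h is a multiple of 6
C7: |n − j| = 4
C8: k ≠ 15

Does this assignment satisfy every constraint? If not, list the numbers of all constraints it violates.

C1: j = 16 ≠ 15 and g = 15 ≠ 17; both disjuncts false  ✘
C2: |6 − 16| = 10; 10 > 8, exceeds bound 8  ✘
C3: n = 20 > 19, so we need j ≤ 18; j = 16 ≤ 18  ✔
C4: 3k + 4g = 3(15) + 4(15) = 105, not 102  ✘
C5: |16 − 15| = 1  ✔
C6: 6 / 6 = 1, so 6 divides 6  ✔
C7: |20 − 16| = 4  ✔
C8: k = 15, but 15 is required to differ  ✘

Violated: 1, 2, 4, and 8.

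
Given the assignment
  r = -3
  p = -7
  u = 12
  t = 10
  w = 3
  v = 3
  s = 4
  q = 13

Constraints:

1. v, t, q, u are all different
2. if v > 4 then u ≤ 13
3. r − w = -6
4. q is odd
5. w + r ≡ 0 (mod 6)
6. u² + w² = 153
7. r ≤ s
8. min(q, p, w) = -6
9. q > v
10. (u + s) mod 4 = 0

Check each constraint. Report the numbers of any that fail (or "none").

1. values 3, 10, 13, 12 are pairwise distinct — holds.
2. v = 3, not > 4; antecedent false, conditional vacuously true — holds.
3. r − w = -3 − 3 = -6 — holds.
4. q = 13 is odd — holds.
5. w + r = 0; 0 mod 6 = 0 — holds.
6. u² + w² = 12² + 3² = 144 + 9 = 153 — holds.
7. r = -3, s = 4; -3 ≤ 4 — holds.
8. min(13, -7, 3) = -7, not -6 — does not hold.
9. q = 13, v = 3; 13 > 3 — holds.
10. u + s = 16; 16 mod 4 = 0 — holds.

No — constraint 8 is not satisfied.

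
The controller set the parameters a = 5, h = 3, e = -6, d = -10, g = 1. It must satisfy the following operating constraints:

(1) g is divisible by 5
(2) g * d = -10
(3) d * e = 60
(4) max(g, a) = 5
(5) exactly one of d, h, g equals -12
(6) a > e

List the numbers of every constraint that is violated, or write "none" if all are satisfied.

(1) 1 = 5*0 + 1, so 5 does not divide 1  FAIL
(2) g * d = 1 * (-10) = -10  OK
(3) d * e = -10 * (-6) = 60  OK
(4) max(1, 5) = 5  OK
(5) d=-10, h=3, g=1; 0 of them equal -12, not exactly one  FAIL
(6) a = 5, e = -6; 5 > -6  OK

Violated: 1 and 5.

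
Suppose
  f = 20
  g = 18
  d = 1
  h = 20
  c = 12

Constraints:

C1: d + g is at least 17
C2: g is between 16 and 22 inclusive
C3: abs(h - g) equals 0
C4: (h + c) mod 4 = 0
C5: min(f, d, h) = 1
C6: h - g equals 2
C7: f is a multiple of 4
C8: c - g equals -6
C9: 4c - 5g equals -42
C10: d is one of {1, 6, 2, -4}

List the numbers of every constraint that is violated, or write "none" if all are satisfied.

C1: d + g = 1 + 18 = 19; 19 ≥ 17  OK
C2: g = 18 lies in [16, 22]  OK
C3: abs(20 - 18) = 2, not 0  FAIL
C4: h + c = 32; 32 mod 4 = 0  OK
C5: min(20, 1, 20) = 1  OK
C6: h - g = 20 - 18 = 2  OK
C7: 20 / 4 = 5, so 4 divides 20  OK
C8: c - g = 12 - 18 = -6  OK
C9: 4c - 5g = 4(12) - 5(18) = -42  OK
C10: d = 1 is in {1, 6, 2, -4}  OK

No — constraint 3 is not satisfied.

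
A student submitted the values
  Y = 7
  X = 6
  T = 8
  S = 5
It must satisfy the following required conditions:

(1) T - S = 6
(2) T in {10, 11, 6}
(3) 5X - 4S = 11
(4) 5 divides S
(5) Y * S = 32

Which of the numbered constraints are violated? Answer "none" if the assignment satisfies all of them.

No — constraints 1, 2, 3, and 5 are not satisfied.

(1) T - S = 8 - 5 = 3, not 6 — violated.
(2) T = 8 is not in {10, 11, 6} — violated.
(3) 5X - 4S = 5(6) - 4(5) = 10, not 11 — violated.
(4) 5 / 5 = 1, so 5 divides 5 — OK.
(5) Y * S = 7 * 5 = 35, not 32 — violated.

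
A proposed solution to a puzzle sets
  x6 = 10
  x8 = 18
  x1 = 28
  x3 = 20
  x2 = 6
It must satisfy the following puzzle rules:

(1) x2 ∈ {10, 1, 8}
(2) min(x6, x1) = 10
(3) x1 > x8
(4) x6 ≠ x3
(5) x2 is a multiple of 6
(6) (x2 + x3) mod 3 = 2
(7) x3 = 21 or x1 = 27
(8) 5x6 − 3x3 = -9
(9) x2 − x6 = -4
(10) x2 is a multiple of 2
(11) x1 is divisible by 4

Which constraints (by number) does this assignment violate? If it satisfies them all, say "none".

Violated: 1, 7, 8.

(1) x2 = 6 is not in {10, 1, 8} — violated.
(2) min(10, 28) = 10 — OK.
(3) x1 = 28, x8 = 18; 28 > 18 — OK.
(4) x6 = 10, x3 = 20; distinct — OK.
(5) 6 / 6 = 1, so 6 divides 6 — OK.
(6) x2 + x3 = 26; 26 mod 3 = 2 — OK.
(7) x3 = 20 ≠ 21 and x1 = 28 ≠ 27; both disjuncts false — violated.
(8) 5x6 − 3x3 = 5(10) − 3(20) = -10, not -9 — violated.
(9) x2 − x6 = 6 − 10 = -4 — OK.
(10) 6 / 2 = 3, so 2 divides 6 — OK.
(11) 28 / 4 = 7, so 4 divides 28 — OK.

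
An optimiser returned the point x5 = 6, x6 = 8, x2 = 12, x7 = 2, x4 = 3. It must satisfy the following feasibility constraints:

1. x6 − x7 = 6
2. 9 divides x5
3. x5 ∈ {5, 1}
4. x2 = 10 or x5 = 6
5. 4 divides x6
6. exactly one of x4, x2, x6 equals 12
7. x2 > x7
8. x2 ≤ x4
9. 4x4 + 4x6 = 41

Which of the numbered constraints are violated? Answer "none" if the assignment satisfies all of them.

Constraints 2, 3, 8, 9 are violated.

1. x6 − x7 = 8 − 2 = 6  OK
2. 6 = 9×0 + 6, so 9 does not divide 6  FAIL
3. x5 = 6 is not in {5, 1}  FAIL
4. x2 = 12 ≠ 10, but x5 = 6 = 6 (second disjunct)  OK
5. 8 / 4 = 2, so 4 divides 8  OK
6. x4=3, x2=12, x6=8; 1 of them equals 12  OK
7. x2 = 12, x7 = 2; 12 > 2  OK
8. x2 = 12, x4 = 3; 12 > 3 (want ≤)  FAIL
9. 4x4 + 4x6 = 4(3) + 4(8) = 44, not 41  FAIL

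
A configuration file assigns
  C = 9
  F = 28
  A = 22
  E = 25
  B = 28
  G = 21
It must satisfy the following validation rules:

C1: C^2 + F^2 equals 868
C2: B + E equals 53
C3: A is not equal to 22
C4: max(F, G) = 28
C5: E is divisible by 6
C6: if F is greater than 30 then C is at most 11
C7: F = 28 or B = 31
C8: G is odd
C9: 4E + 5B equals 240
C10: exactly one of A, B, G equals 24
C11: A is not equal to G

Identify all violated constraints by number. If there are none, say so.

C1: C^2 + F^2 = 9^2 + 28^2 = 81 + 784 = 865, not 868 — violated.
C2: B + E = 28 + 25 = 53 — satisfied.
C3: A = 22, but 22 is required to differ — violated.
C4: max(28, 21) = 28 — satisfied.
C5: 25 = 6*4 + 1, so 6 does not divide 25 — violated.
C6: F = 28, not > 30; antecedent false, conditional vacuously true — satisfied.
C7: F = 28 = 28 (first disjunct) — satisfied.
C8: G = 21 is odd — satisfied.
C9: 4E + 5B = 4(25) + 5(28) = 240 — satisfied.
C10: A=22, B=28, G=21; 0 of them equal 24, not exactly one — violated.
C11: A = 22, G = 21; distinct — satisfied.

Constraints 1, 3, 5, and 10 are violated.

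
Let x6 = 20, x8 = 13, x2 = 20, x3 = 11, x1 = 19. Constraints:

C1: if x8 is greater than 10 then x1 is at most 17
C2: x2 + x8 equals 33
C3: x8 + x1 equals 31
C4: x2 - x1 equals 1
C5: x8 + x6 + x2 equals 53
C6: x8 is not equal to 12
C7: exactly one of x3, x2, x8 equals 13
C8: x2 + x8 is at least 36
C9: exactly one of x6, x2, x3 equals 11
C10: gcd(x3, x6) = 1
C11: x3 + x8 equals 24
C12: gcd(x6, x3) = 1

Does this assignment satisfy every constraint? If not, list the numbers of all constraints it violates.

The assignment fails constraints 1, 3, 8.

C1: x8 = 13 > 10, so we need x1 ≤ 17; but x1 = 19 > 17 — fails.
C2: x2 + x8 = 20 + 13 = 33 — holds.
C3: x8 + x1 = 13 + 19 = 32, not 31 — fails.
C4: x2 - x1 = 20 - 19 = 1 — holds.
C5: x8 + x6 + x2 = 13 + 20 + 20 = 53 — holds.
C6: x8 = 13, and 13 ≠ 12 — holds.
C7: x3=11, x2=20, x8=13; 1 of them equals 13 — holds.
C8: x2 + x8 = 20 + 13 = 33; 33 < 36, bound 36 not met — fails.
C9: x6=20, x2=20, x3=11; 1 of them equals 11 — holds.
C10: gcd(11, 20) = 1 — holds.
C11: x3 + x8 = 11 + 13 = 24 — holds.
C12: gcd(20, 11) = 1 — holds.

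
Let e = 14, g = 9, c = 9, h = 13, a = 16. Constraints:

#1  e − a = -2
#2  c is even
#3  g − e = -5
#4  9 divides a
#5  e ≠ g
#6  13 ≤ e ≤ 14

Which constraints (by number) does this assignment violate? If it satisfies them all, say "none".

Violated: 2, 4.

#1 e − a = 14 − 16 = -2 — OK.
#2 c = 9 is odd — violated.
#3 g − e = 9 − 14 = -5 — OK.
#4 16 = 9×1 + 7, so 9 does not divide 16 — violated.
#5 e = 14, g = 9; distinct — OK.
#6 e = 14 lies in [13, 14] — OK.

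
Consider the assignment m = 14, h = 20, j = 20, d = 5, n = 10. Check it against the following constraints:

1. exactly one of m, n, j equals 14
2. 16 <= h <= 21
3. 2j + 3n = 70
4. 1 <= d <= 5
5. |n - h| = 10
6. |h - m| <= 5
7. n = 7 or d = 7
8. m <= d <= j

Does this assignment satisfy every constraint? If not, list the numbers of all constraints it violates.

Constraints 6, 7, and 8 do not hold.

1. m=14, n=10, j=20; 1 of them equals 14 — holds.
2. h = 20 lies in [16, 21] — holds.
3. 2j + 3n = 2(20) + 3(10) = 70 — holds.
4. d = 5 lies in [1, 5] — holds.
5. |10 - 20| = 10 — holds.
6. |20 - 14| = 6; 6 > 5, exceeds bound 5 — fails.
7. n = 10 ≠ 7 and d = 5 ≠ 7; both disjuncts false — fails.
8. values 14, 5, 20; m = 14 is not <= d = 5 — fails.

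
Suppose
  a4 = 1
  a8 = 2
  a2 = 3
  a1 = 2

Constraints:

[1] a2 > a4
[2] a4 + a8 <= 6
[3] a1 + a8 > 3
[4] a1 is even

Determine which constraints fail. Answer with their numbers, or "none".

[1] a2 = 3, a4 = 1; 3 > 1  OK
[2] a4 + a8 = 1 + 2 = 3; 3 ≤ 6  OK
[3] a1 + a8 = 2 + 2 = 4; 4 > 3  OK
[4] a1 = 2 is even  OK

None — every constraint holds.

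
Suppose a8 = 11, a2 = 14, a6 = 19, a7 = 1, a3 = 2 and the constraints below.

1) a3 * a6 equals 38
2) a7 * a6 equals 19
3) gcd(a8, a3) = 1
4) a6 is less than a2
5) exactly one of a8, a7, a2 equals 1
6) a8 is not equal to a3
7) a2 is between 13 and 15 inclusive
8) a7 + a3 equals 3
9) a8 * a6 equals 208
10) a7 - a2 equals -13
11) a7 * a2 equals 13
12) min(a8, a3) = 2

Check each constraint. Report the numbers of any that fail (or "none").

1) a3 * a6 = 2 * 19 = 38 — holds.
2) a7 * a6 = 1 * 19 = 19 — holds.
3) gcd(11, 2) = 1 — holds.
4) a6 = 19, a2 = 14; 19 ≥ 14 (want <) — fails.
5) a8=11, a7=1, a2=14; 1 of them equals 1 — holds.
6) a8 = 11, a3 = 2; distinct — holds.
7) a2 = 14 lies in [13, 15] — holds.
8) a7 + a3 = 1 + 2 = 3 — holds.
9) a8 * a6 = 11 * 19 = 209, not 208 — fails.
10) a7 - a2 = 1 - 14 = -13 — holds.
11) a7 * a2 = 1 * 14 = 14, not 13 — fails.
12) min(11, 2) = 2 — holds.

Constraints 4, 9, and 11 are violated.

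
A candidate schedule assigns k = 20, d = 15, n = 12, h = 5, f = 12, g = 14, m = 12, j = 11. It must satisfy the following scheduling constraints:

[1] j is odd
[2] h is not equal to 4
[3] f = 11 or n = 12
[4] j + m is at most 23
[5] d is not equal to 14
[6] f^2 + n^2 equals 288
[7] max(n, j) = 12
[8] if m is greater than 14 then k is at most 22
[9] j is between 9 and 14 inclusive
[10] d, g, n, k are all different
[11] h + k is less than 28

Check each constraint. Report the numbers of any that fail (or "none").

None — every constraint holds.

[1] j = 11 is odd — satisfied.
[2] h = 5, and 5 ≠ 4 — satisfied.
[3] f = 12 ≠ 11, but n = 12 = 12 (second disjunct) — satisfied.
[4] j + m = 11 + 12 = 23; 23 ≤ 23 — satisfied.
[5] d = 15, and 15 ≠ 14 — satisfied.
[6] f^2 + n^2 = 12^2 + 12^2 = 144 + 144 = 288 — satisfied.
[7] max(12, 11) = 12 — satisfied.
[8] m = 12, not > 14; antecedent false, conditional vacuously true — satisfied.
[9] j = 11 lies in [9, 14] — satisfied.
[10] values 15, 14, 12, 20 are pairwise distinct — satisfied.
[11] h + k = 5 + 20 = 25; 25 < 28 — satisfied.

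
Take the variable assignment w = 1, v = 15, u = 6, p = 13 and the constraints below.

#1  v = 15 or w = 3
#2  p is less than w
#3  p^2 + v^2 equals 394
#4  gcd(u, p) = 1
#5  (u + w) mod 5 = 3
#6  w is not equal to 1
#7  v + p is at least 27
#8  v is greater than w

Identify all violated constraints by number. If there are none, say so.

#1 v = 15 = 15 (first disjunct) — OK.
#2 p = 13, w = 1; 13 ≥ 1 (want <) — violated.
#3 p^2 + v^2 = 13^2 + 15^2 = 169 + 225 = 394 — OK.
#4 gcd(6, 13) = 1 — OK.
#5 u + w = 7; 7 mod 5 = 2, not 3 — violated.
#6 w = 1, but 1 is required to differ — violated.
#7 v + p = 15 + 13 = 28; 28 ≥ 27 — OK.
#8 v = 15, w = 1; 15 > 1 — OK.

Violated: 2, 5, 6.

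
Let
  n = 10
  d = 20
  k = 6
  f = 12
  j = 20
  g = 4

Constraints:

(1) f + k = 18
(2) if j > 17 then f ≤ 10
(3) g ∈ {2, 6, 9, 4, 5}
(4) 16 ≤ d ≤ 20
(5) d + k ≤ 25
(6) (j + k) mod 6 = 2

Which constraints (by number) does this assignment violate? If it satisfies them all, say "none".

(1) f + k = 12 + 6 = 18 — OK.
(2) j = 20 > 17, so we need f ≤ 10; but f = 12 > 10 — violated.
(3) g = 4 is in {2, 6, 9, 4, 5} — OK.
(4) d = 20 lies in [16, 20] — OK.
(5) d + k = 20 + 6 = 26; 26 > 25, bound 25 not met — violated.
(6) j + k = 26; 26 mod 6 = 2 — OK.

Violated: 2 and 5.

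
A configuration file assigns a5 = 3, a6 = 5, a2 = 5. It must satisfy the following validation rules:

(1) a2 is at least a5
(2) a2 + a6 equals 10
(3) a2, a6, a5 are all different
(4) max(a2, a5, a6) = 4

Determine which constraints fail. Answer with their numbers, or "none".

The assignment fails constraints 3, 4.

(1) a2 = 5, a5 = 3; 5 ≥ 3  yes
(2) a2 + a6 = 5 + 5 = 10  yes
(3) a2 = a6 = 5, not all different  no
(4) max(5, 3, 5) = 5, not 4  no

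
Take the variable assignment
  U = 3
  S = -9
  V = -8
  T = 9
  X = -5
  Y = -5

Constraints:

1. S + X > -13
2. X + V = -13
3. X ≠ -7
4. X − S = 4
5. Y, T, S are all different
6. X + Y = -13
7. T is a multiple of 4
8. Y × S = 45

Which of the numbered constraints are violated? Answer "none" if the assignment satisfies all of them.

Constraints 1, 6, and 7 do not hold.

1. S + X = -9 + (-5) = -14; -14 ≤ -13, bound -13 not met — does not hold.
2. X + V = -5 + (-8) = -13 — holds.
3. X = -5, and -5 ≠ -7 — holds.
4. X − S = -5 − (-9) = 4 — holds.
5. values -5, 9, -9 are pairwise distinct — holds.
6. X + Y = -5 + (-5) = -10, not -13 — does not hold.
7. 9 = 4×2 + 1, so 4 does not divide 9 — does not hold.
8. Y × S = -5 × (-9) = 45 — holds.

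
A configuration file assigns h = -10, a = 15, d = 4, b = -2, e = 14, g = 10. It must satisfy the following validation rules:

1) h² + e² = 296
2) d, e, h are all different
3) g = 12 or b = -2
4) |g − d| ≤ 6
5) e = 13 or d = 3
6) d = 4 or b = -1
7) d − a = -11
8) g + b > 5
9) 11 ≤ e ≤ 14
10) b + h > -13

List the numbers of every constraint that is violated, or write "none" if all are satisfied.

1) h² + e² = (-10)² + 14² = 100 + 196 = 296 — satisfied.
2) values 4, 14, -10 are pairwise distinct — satisfied.
3) g = 10 ≠ 12, but b = -2 = -2 (second disjunct) — satisfied.
4) |10 − 4| = 6; 6 ≤ 6 — satisfied.
5) e = 14 ≠ 13 and d = 4 ≠ 3; both disjuncts false — violated.
6) d = 4 = 4 (first disjunct) — satisfied.
7) d − a = 4 − 15 = -11 — satisfied.
8) g + b = 10 + (-2) = 8; 8 > 5 — satisfied.
9) e = 14 lies in [11, 14] — satisfied.
10) b + h = -2 + (-10) = -12; -12 > -13 — satisfied.

Constraint 5 is violated.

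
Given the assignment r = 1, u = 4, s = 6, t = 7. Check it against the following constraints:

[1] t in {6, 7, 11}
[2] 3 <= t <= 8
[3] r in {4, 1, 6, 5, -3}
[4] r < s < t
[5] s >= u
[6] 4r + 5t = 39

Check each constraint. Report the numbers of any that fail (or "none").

[1] t = 7 is in {6, 7, 11}  ✔
[2] t = 7 lies in [3, 8]  ✔
[3] r = 1 is in {4, 1, 6, 5, -3}  ✔
[4] values 1 < 6 < 7  ✔
[5] s = 6, u = 4; 6 ≥ 4  ✔
[6] 4r + 5t = 4(1) + 5(7) = 39  ✔

No violations.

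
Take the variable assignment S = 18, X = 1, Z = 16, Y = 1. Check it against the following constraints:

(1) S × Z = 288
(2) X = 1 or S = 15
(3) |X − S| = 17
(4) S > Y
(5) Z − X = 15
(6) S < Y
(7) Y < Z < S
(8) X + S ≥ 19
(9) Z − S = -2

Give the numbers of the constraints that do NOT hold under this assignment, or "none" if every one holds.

No — constraint 6 is not satisfied.

(1) S × Z = 18 × 16 = 288  ✓
(2) X = 1 = 1 (first disjunct)  ✓
(3) |1 − 18| = 17  ✓
(4) S = 18, Y = 1; 18 > 1  ✓
(5) Z − X = 16 − 1 = 15  ✓
(6) S = 18, Y = 1; 18 ≥ 1 (want <)  ✗
(7) values 1 < 16 < 18  ✓
(8) X + S = 1 + 18 = 19; 19 ≥ 19  ✓
(9) Z − S = 16 − 18 = -2  ✓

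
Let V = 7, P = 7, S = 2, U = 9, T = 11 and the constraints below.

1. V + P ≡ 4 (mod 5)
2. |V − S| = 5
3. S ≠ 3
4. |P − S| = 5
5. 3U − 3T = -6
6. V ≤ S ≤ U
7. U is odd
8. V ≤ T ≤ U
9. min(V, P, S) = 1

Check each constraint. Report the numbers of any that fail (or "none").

Constraints 6, 8, 9 do not hold.

1. V + P = 14; 14 mod 5 = 4 — satisfied.
2. |7 − 2| = 5 — satisfied.
3. S = 2, and 2 ≠ 3 — satisfied.
4. |7 − 2| = 5 — satisfied.
5. 3U − 3T = 3(9) − 3(11) = -6 — satisfied.
6. values 7, 2, 9; V = 7 is not ≤ S = 2 — violated.
7. U = 9 is odd — satisfied.
8. values 7, 11, 9; T = 11 is not ≤ U = 9 — violated.
9. min(7, 7, 2) = 2, not 1 — violated.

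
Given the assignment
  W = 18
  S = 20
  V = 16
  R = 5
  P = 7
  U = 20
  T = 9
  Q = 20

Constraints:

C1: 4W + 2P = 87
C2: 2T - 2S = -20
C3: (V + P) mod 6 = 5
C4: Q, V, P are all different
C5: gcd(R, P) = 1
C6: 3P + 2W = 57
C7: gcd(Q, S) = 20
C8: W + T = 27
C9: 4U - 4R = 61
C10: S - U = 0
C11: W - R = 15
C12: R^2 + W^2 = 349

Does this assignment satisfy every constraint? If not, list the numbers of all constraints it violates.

Constraints 1, 2, 9, and 11 are violated.

C1: 4W + 2P = 4(18) + 2(7) = 86, not 87  false
C2: 2T - 2S = 2(9) - 2(20) = -22, not -20  false
C3: V + P = 23; 23 mod 6 = 5  true
C4: values 20, 16, 7 are pairwise distinct  true
C5: gcd(5, 7) = 1  true
C6: 3P + 2W = 3(7) + 2(18) = 57  true
C7: gcd(20, 20) = 20  true
C8: W + T = 18 + 9 = 27  true
C9: 4U - 4R = 4(20) - 4(5) = 60, not 61  false
C10: S - U = 20 - 20 = 0  true
C11: W - R = 18 - 5 = 13, not 15  false
C12: R^2 + W^2 = 5^2 + 18^2 = 25 + 324 = 349  true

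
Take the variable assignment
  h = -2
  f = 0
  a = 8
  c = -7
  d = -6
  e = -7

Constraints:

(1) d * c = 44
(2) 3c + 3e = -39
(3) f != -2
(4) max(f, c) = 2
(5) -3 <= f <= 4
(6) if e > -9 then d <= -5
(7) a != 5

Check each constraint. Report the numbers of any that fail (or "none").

(1) d * c = -6 * (-7) = 42, not 44  no
(2) 3c + 3e = 3(-7) + 3(-7) = -42, not -39  no
(3) f = 0, and 0 ≠ -2  yes
(4) max(0, -7) = 0, not 2  no
(5) f = 0 lies in [-3, 4]  yes
(6) e = -7 > -9, so we need d ≤ -5; d = -6 ≤ -5  yes
(7) a = 8, and 8 ≠ 5  yes

Constraints 1, 2, and 4 do not hold.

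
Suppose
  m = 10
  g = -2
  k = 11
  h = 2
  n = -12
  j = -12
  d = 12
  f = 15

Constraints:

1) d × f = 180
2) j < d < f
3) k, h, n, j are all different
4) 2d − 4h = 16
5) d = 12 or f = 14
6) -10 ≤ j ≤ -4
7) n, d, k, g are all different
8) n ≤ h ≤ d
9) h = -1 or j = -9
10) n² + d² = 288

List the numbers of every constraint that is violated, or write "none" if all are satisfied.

No — constraints 3, 6, 9 are not satisfied.

1) d × f = 12 × 15 = 180 — satisfied.
2) values -12 < 12 < 15 — satisfied.
3) n = j = -12, not all different — violated.
4) 2d − 4h = 2(12) − 4(2) = 16 — satisfied.
5) d = 12 = 12 (first disjunct) — satisfied.
6) j = -12 is outside [-10, -4] — violated.
7) values -12, 12, 11, -2 are pairwise distinct — satisfied.
8) values -12 ≤ 2 ≤ 12 — satisfied.
9) h = 2 ≠ -1 and j = -12 ≠ -9; both disjuncts false — violated.
10) n² + d² = (-12)² + 12² = 144 + 144 = 288 — satisfied.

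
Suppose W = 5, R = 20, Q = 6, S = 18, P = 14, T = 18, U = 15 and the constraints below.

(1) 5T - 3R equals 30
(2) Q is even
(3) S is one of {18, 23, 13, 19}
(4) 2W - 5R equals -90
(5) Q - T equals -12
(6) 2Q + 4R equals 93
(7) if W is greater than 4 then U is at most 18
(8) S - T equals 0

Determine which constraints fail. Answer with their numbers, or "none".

(1) 5T - 3R = 5(18) - 3(20) = 30 — holds.
(2) Q = 6 is even — holds.
(3) S = 18 is in {18, 23, 13, 19} — holds.
(4) 2W - 5R = 2(5) - 5(20) = -90 — holds.
(5) Q - T = 6 - 18 = -12 — holds.
(6) 2Q + 4R = 2(6) + 4(20) = 92, not 93 — does not hold.
(7) W = 5 > 4, so we need U ≤ 18; U = 15 ≤ 18 — holds.
(8) S - T = 18 - 18 = 0 — holds.

Constraint 6 does not hold.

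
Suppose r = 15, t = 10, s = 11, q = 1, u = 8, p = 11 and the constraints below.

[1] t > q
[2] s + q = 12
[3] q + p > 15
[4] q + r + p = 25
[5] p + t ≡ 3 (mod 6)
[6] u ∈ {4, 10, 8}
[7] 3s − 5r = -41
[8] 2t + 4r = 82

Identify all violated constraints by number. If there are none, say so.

No — constraints 3, 4, 7, 8 are not satisfied.

[1] t = 10, q = 1; 10 > 1  ✔
[2] s + q = 11 + 1 = 12  ✔
[3] q + p = 1 + 11 = 12; 12 ≤ 15, bound 15 not met  ✘
[4] q + r + p = 1 + 15 + 11 = 27, not 25  ✘
[5] p + t = 21; 21 mod 6 = 3  ✔
[6] u = 8 is in {4, 10, 8}  ✔
[7] 3s − 5r = 3(11) − 5(15) = -42, not -41  ✘
[8] 2t + 4r = 2(10) + 4(15) = 80, not 82  ✘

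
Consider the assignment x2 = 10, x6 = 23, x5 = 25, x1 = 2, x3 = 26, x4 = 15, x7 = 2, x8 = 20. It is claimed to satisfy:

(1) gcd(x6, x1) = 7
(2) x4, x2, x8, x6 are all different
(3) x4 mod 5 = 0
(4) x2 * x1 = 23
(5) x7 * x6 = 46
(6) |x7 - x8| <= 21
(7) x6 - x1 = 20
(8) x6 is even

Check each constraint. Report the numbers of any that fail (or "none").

No — constraints 1, 4, 7, 8 are not satisfied.

(1) gcd(23, 2) = 1, not 7 — fails.
(2) values 15, 10, 20, 23 are pairwise distinct — holds.
(3) 15 mod 5 = 0 — holds.
(4) x2 * x1 = 10 * 2 = 20, not 23 — fails.
(5) x7 * x6 = 2 * 23 = 46 — holds.
(6) |2 - 20| = 18; 18 ≤ 21 — holds.
(7) x6 - x1 = 23 - 2 = 21, not 20 — fails.
(8) x6 = 23 is odd — fails.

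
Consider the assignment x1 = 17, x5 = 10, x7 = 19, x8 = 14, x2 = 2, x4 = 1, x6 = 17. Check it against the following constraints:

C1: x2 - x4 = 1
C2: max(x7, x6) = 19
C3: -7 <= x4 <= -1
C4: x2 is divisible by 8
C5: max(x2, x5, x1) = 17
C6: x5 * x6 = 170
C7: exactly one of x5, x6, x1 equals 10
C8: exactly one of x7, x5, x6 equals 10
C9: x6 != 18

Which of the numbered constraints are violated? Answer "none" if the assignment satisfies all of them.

C1: x2 - x4 = 2 - 1 = 1 — satisfied.
C2: max(19, 17) = 19 — satisfied.
C3: x4 = 1 is outside [-7, -1] — violated.
C4: 2 = 8*0 + 2, so 8 does not divide 2 — violated.
C5: max(2, 10, 17) = 17 — satisfied.
C6: x5 * x6 = 10 * 17 = 170 — satisfied.
C7: x5=10, x6=17, x1=17; 1 of them equals 10 — satisfied.
C8: x7=19, x5=10, x6=17; 1 of them equals 10 — satisfied.
C9: x6 = 17, and 17 ≠ 18 — satisfied.

Constraints 3, 4 do not hold.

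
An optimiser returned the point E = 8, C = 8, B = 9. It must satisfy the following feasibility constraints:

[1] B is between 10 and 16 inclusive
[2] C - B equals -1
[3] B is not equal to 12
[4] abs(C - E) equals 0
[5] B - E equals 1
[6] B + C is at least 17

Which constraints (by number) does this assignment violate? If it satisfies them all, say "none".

The assignment fails constraint 1.

[1] B = 9 is outside [10, 16]  fails
[2] C - B = 8 - 9 = -1  holds
[3] B = 9, and 9 ≠ 12  holds
[4] abs(8 - 8) = 0  holds
[5] B - E = 9 - 8 = 1  holds
[6] B + C = 9 + 8 = 17; 17 ≥ 17  holds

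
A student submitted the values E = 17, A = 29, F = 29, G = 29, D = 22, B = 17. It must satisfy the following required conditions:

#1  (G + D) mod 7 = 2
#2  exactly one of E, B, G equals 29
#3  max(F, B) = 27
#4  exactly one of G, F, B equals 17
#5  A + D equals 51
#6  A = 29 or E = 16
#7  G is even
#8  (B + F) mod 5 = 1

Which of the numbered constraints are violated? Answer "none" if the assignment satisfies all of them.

#1 G + D = 51; 51 mod 7 = 2 — holds.
#2 E=17, B=17, G=29; 1 of them equals 29 — holds.
#3 max(29, 17) = 29, not 27 — fails.
#4 G=29, F=29, B=17; 1 of them equals 17 — holds.
#5 A + D = 29 + 22 = 51 — holds.
#6 A = 29 = 29 (first disjunct) — holds.
#7 G = 29 is odd — fails.
#8 B + F = 46; 46 mod 5 = 1 — holds.

Violated: 3, 7.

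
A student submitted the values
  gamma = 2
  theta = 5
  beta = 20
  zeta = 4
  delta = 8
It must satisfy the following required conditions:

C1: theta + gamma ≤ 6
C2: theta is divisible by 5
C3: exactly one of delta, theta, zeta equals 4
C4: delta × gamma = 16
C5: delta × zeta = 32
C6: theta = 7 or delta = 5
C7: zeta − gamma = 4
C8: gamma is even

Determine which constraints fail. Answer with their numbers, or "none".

Violated: 1, 6, and 7.

C1: theta + gamma = 5 + 2 = 7; 7 > 6, bound 6 not met — violated.
C2: 5 / 5 = 1, so 5 divides 5 — satisfied.
C3: delta=8, theta=5, zeta=4; 1 of them equals 4 — satisfied.
C4: delta × gamma = 8 × 2 = 16 — satisfied.
C5: delta × zeta = 8 × 4 = 32 — satisfied.
C6: theta = 5 ≠ 7 and delta = 8 ≠ 5; both disjuncts false — violated.
C7: zeta − gamma = 4 − 2 = 2, not 4 — violated.
C8: gamma = 2 is even — satisfied.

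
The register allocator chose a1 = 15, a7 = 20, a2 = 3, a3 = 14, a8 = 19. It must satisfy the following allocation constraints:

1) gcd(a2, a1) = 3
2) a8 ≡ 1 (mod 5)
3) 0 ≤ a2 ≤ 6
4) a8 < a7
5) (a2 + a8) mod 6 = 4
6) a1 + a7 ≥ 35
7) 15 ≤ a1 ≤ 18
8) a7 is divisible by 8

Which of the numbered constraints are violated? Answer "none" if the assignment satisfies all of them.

The assignment fails constraints 2 and 8.

1) gcd(3, 15) = 3 — OK.
2) 19 mod 5 = 4, not 1 — violated.
3) a2 = 3 lies in [0, 6] — OK.
4) a8 = 19, a7 = 20; 19 < 20 — OK.
5) a2 + a8 = 22; 22 mod 6 = 4 — OK.
6) a1 + a7 = 15 + 20 = 35; 35 ≥ 35 — OK.
7) a1 = 15 lies in [15, 18] — OK.
8) 20 = 8×2 + 4, so 8 does not divide 20 — violated.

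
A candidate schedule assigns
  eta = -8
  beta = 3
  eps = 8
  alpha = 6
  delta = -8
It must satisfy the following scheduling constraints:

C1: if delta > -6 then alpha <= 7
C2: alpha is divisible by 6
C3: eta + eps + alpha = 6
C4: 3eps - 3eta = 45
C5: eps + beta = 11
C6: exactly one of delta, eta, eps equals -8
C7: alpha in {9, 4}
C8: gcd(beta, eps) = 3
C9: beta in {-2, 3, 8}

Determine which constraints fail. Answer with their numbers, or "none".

Constraints 4, 6, 7, and 8 are violated.

C1: delta = -8, not > -6; antecedent false, conditional vacuously true  OK
C2: 6 / 6 = 1, so 6 divides 6  OK
C3: eta + eps + alpha = -8 + 8 + 6 = 6  OK
C4: 3eps - 3eta = 3(8) - 3(-8) = 48, not 45  FAIL
C5: eps + beta = 8 + 3 = 11  OK
C6: delta=-8, eta=-8, eps=8; 2 of them equal -8, not exactly one  FAIL
C7: alpha = 6 is not in {9, 4}  FAIL
C8: gcd(3, 8) = 1, not 3  FAIL
C9: beta = 3 is in {-2, 3, 8}  OK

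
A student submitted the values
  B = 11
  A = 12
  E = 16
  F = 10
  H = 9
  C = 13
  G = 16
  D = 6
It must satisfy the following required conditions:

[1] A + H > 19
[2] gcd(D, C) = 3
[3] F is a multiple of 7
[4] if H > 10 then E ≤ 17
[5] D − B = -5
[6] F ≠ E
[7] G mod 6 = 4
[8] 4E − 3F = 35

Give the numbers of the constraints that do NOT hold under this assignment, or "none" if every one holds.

Violated: 2, 3, and 8.

[1] A + H = 12 + 9 = 21; 21 > 19 — satisfied.
[2] gcd(6, 13) = 1, not 3 — violated.
[3] 10 = 7×1 + 3, so 7 does not divide 10 — violated.
[4] H = 9, not > 10; antecedent false, conditional vacuously true — satisfied.
[5] D − B = 6 − 11 = -5 — satisfied.
[6] F = 10, E = 16; distinct — satisfied.
[7] 16 mod 6 = 4 — satisfied.
[8] 4E − 3F = 4(16) − 3(10) = 34, not 35 — violated.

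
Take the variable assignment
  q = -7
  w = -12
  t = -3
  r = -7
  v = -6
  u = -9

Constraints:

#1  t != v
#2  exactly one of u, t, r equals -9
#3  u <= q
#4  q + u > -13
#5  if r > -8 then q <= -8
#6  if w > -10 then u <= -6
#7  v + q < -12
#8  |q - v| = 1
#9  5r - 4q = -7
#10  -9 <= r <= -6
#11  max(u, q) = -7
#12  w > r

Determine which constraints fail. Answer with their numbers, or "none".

#1 t = -3, v = -6; distinct — OK.
#2 u=-9, t=-3, r=-7; 1 of them equals -9 — OK.
#3 u = -9, q = -7; -9 ≤ -7 — OK.
#4 q + u = -7 + (-9) = -16; -16 ≤ -13, bound -13 not met — violated.
#5 r = -7 > -8, so we need q ≤ -8; but q = -7 > -8 — violated.
#6 w = -12, not > -10; antecedent false, conditional vacuously true — OK.
#7 v + q = -6 + (-7) = -13; -13 < -12 — OK.
#8 |-7 - (-6)| = 1 — OK.
#9 5r - 4q = 5(-7) - 4(-7) = -7 — OK.
#10 r = -7 lies in [-9, -6] — OK.
#11 max(-9, -7) = -7 — OK.
#12 w = -12, r = -7; -12 ≤ -7 (want >) — violated.

No — constraints 4, 5, and 12 are not satisfied.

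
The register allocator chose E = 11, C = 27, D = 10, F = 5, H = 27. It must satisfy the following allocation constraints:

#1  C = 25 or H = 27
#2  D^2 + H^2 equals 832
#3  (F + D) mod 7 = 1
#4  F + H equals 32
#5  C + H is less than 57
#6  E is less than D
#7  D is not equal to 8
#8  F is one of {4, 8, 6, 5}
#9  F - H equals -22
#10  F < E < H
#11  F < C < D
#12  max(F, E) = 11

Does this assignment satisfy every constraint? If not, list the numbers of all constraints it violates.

No — constraints 2, 6, 11 are not satisfied.

#1 C = 27 ≠ 25, but H = 27 = 27 (second disjunct) — holds.
#2 D^2 + H^2 = 10^2 + 27^2 = 100 + 729 = 829, not 832 — does not hold.
#3 F + D = 15; 15 mod 7 = 1 — holds.
#4 F + H = 5 + 27 = 32 — holds.
#5 C + H = 27 + 27 = 54; 54 < 57 — holds.
#6 E = 11, D = 10; 11 ≥ 10 (want <) — does not hold.
#7 D = 10, and 10 ≠ 8 — holds.
#8 F = 5 is in {4, 8, 6, 5} — holds.
#9 F - H = 5 - 27 = -22 — holds.
#10 values 5 < 11 < 27 — holds.
#11 values 5, 27, 10; C = 27 is not < D = 10 — does not hold.
#12 max(5, 11) = 11 — holds.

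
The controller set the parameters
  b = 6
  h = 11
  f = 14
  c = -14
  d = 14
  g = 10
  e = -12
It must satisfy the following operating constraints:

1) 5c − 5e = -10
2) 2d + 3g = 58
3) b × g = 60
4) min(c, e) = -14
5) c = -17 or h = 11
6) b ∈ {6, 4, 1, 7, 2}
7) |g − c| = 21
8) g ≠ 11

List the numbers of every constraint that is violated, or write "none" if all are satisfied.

1) 5c − 5e = 5(-14) − 5(-12) = -10  yes
2) 2d + 3g = 2(14) + 3(10) = 58  yes
3) b × g = 6 × 10 = 60  yes
4) min(-14, -12) = -14  yes
5) c = -14 ≠ -17, but h = 11 = 11 (second disjunct)  yes
6) b = 6 is in {6, 4, 1, 7, 2}  yes
7) |10 − (-14)| = 24, not 21  no
8) g = 10, and 10 ≠ 11  yes

Violated: 7.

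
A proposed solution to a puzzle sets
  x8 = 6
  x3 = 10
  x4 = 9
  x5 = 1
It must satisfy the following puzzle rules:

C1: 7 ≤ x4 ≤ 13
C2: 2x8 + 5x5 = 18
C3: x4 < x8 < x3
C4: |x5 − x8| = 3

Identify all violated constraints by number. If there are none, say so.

C1: x4 = 9 lies in [7, 13] — satisfied.
C2: 2x8 + 5x5 = 2(6) + 5(1) = 17, not 18 — violated.
C3: values 9, 6, 10; x4 = 9 is not < x8 = 6 — violated.
C4: |1 − 6| = 5, not 3 — violated.

Constraints 2, 3, and 4 do not hold.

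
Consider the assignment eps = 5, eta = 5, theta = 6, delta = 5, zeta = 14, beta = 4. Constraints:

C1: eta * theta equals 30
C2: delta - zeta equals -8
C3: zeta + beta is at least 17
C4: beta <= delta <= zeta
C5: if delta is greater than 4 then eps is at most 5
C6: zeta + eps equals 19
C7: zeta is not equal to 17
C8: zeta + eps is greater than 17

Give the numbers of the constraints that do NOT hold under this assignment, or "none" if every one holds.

C1: eta * theta = 5 * 6 = 30  holds
C2: delta - zeta = 5 - 14 = -9, not -8  fails
C3: zeta + beta = 14 + 4 = 18; 18 ≥ 17  holds
C4: values 4 <= 5 <= 14  holds
C5: delta = 5 > 4, so we need eps ≤ 5; eps = 5 ≤ 5  holds
C6: zeta + eps = 14 + 5 = 19  holds
C7: zeta = 14, and 14 ≠ 17  holds
C8: zeta + eps = 14 + 5 = 19; 19 > 17  holds

Constraint 2 is violated.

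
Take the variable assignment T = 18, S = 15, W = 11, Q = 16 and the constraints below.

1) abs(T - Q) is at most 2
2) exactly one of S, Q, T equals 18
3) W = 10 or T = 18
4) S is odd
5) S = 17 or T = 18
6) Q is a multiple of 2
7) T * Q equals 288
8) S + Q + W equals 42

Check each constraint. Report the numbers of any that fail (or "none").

Yes — all constraints hold.

1) abs(18 - 16) = 2; 2 ≤ 2  ✔
2) S=15, Q=16, T=18; 1 of them equals 18  ✔
3) W = 11 ≠ 10, but T = 18 = 18 (second disjunct)  ✔
4) S = 15 is odd  ✔
5) S = 15 ≠ 17, but T = 18 = 18 (second disjunct)  ✔
6) 16 / 2 = 8, so 2 divides 16  ✔
7) T * Q = 18 * 16 = 288  ✔
8) S + Q + W = 15 + 16 + 11 = 42  ✔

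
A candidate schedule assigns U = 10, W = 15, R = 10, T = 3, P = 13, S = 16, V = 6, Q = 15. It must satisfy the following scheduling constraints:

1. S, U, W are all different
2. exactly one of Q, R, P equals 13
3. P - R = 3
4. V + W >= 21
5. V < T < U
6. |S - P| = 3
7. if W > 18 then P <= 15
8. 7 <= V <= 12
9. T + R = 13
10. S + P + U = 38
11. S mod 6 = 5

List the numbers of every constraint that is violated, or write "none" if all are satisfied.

1. values 16, 10, 15 are pairwise distinct — OK.
2. Q=15, R=10, P=13; 1 of them equals 13 — OK.
3. P - R = 13 - 10 = 3 — OK.
4. V + W = 6 + 15 = 21; 21 ≥ 21 — OK.
5. values 6, 3, 10; V = 6 is not < T = 3 — violated.
6. |16 - 13| = 3 — OK.
7. W = 15, not > 18; antecedent false, conditional vacuously true — OK.
8. V = 6 is outside [7, 12] — violated.
9. T + R = 3 + 10 = 13 — OK.
10. S + P + U = 16 + 13 + 10 = 39, not 38 — violated.
11. 16 mod 6 = 4, not 5 — violated.

Constraints 5, 8, 10, 11 do not hold.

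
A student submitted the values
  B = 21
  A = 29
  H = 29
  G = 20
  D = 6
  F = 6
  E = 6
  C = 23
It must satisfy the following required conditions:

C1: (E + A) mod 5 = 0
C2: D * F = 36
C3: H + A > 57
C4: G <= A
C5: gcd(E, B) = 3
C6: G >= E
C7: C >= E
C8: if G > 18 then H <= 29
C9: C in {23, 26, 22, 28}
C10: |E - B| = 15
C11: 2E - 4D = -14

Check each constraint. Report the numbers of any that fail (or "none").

C1: E + A = 35; 35 mod 5 = 0  OK
C2: D * F = 6 * 6 = 36  OK
C3: H + A = 29 + 29 = 58; 58 > 57  OK
C4: G = 20, A = 29; 20 ≤ 29  OK
C5: gcd(6, 21) = 3  OK
C6: G = 20, E = 6; 20 ≥ 6  OK
C7: C = 23, E = 6; 23 ≥ 6  OK
C8: G = 20 > 18, so we need H ≤ 29; H = 29 ≤ 29  OK
C9: C = 23 is in {23, 26, 22, 28}  OK
C10: |6 - 21| = 15  OK
C11: 2E - 4D = 2(6) - 4(6) = -12, not -14  FAIL

Violated: 11.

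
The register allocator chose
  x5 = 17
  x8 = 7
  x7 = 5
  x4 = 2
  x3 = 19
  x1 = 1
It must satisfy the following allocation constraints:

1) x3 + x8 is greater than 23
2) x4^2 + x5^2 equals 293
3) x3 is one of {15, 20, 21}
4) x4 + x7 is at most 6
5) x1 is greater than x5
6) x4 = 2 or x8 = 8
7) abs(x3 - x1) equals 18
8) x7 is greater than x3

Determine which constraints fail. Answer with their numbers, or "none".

The assignment fails constraints 3, 4, 5, and 8.

1) x3 + x8 = 19 + 7 = 26; 26 > 23  true
2) x4^2 + x5^2 = 2^2 + 17^2 = 4 + 289 = 293  true
3) x3 = 19 is not in {15, 20, 21}  false
4) x4 + x7 = 2 + 5 = 7; 7 > 6, bound 6 not met  false
5) x1 = 1, x5 = 17; 1 ≤ 17 (want >)  false
6) x4 = 2 = 2 (first disjunct)  true
7) abs(19 - 1) = 18  true
8) x7 = 5, x3 = 19; 5 ≤ 19 (want >)  false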